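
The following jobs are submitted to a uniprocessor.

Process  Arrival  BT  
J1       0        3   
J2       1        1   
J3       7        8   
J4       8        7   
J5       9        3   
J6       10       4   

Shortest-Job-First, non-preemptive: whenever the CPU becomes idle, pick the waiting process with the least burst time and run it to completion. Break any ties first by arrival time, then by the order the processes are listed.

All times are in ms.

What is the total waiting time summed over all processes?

30

Schedule: | J1 0-3 | J2 3-4 | idle 4-7 | J3 7-15 | J5 15-18 | J6 18-22 | J4 22-29 |
Completion: J1=3  J2=4  J3=15  J4=29  J5=18  J6=22
Waiting = turnaround − burst: J1=0, J2=2, J3=0, J4=14, J5=6, J6=8
Total waiting = 0 + 2 + 0 + 14 + 6 + 8 = 30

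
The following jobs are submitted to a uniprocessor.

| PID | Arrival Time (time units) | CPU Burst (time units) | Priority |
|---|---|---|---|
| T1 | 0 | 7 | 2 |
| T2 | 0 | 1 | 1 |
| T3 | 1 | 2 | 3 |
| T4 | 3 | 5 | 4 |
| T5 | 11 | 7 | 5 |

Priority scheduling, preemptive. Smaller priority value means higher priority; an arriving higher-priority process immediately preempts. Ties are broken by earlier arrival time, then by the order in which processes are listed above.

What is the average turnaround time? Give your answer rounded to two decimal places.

Timeline: | T2 0-1 | T1 1-8 | T3 8-10 | T4 10-15 | T5 15-22 |
Completion: T1=8  T2=1  T3=10  T4=15  T5=22
Turnaround (C−A): T1=8  T2=1  T3=9  T4=12  T5=11
Turnaround times: T1=8, T2=1, T3=9, T4=12, T5=11
Average turnaround = (8+1+9+12+11) / 5 = 41/5 = 8.20

8.20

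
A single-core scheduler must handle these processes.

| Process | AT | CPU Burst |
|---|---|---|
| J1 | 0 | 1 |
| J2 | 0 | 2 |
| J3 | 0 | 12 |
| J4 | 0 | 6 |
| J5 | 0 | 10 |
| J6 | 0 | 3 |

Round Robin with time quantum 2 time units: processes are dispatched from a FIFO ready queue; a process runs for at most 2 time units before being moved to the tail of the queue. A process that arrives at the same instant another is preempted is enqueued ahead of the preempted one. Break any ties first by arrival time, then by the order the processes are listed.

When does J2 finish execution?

3

Schedule: | J1 0-1 | J2 1-3 | J3 3-5 | J4 5-7 | J5 7-9 | J6 9-11 | J3 11-13 | J4 13-15 | J5 15-17 | J6 17-18 | J3 18-20 | J4 20-22 | J5 22-24 | J3 24-26 | J5 26-28 | J3 28-30 | J5 30-32 | J3 32-34 |
Completion: J1=1  J2=3  J3=34  J4=22  J5=32  J6=18
Turnaround (C−A): J1=1  J2=3  J3=34  J4=22  J5=32  J6=18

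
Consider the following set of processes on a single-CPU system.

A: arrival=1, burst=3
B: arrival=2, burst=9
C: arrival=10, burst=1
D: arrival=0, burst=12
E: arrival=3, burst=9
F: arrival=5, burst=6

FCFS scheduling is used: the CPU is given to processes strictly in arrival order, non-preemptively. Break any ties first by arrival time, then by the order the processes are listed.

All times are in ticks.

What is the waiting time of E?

Gantt: | D 0-12 | A 12-15 | B 15-24 | E 24-33 | F 33-39 | C 39-40 |
Completion: A=15  B=24  C=40  D=12  E=33  F=39
Turnaround (C−A): A=14  B=22  C=30  D=12  E=30  F=34
Waiting(E) = turnaround − burst = 30 − 9 = 21

21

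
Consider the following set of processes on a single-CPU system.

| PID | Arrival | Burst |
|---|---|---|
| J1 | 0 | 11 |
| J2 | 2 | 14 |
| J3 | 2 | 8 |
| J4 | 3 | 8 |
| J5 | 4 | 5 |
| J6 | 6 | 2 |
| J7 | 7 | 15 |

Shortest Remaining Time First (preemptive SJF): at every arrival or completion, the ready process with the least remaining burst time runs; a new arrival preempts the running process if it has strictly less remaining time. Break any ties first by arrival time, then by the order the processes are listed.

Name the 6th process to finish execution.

Timeline: | J1 0-2 | J3 2-4 | J5 4-6 | J6 6-8 | J5 8-11 | J3 11-17 | J4 17-25 | J1 25-34 | J2 34-48 | J7 48-63 |
Completion: J1=34  J2=48  J3=17  J4=25  J5=11  J6=8  J7=63
Turnaround (C−A): J1=34  J2=46  J3=15  J4=22  J5=7  J6=2  J7=56
Finish order: J6 → J5 → J3 → J4 → J1 → J2 → J7

J2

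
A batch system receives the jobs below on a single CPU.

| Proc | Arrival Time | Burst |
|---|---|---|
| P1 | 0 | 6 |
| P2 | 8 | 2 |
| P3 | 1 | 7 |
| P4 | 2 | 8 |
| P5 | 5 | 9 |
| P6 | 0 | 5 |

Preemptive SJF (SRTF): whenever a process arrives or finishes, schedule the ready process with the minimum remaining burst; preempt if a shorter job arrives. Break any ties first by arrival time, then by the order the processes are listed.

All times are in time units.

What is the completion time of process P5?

37

Gantt: | P6 0-5 | P1 5-8 | P2 8-10 | P1 10-13 | P3 13-20 | P4 20-28 | P5 28-37 |
Completion: P1=13  P2=10  P3=20  P4=28  P5=37  P6=5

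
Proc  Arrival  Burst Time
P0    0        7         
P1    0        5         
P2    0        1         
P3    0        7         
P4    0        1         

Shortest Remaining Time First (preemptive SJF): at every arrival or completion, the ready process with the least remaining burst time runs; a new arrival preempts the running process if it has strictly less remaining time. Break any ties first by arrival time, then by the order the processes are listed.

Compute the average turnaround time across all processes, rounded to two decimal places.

Schedule: | P2 0-1 | P4 1-2 | P1 2-7 | P0 7-14 | P3 14-21 |
Completion: P0=14  P1=7  P2=1  P3=21  P4=2
Turnaround times: P0=14, P1=7, P2=1, P3=21, P4=2
Average turnaround = (14+7+1+21+2) / 5 = 45/5 = 9.00

9.00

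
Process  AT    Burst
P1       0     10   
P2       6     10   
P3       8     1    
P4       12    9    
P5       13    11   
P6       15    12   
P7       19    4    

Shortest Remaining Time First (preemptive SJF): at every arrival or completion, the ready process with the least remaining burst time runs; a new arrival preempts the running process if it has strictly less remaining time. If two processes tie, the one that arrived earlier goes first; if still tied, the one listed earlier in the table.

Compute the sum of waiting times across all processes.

72

Gantt: | P1 0-8 | P3 8-9 | P1 9-11 | P2 11-21 | P7 21-25 | P4 25-34 | P5 34-45 | P6 45-57 |
Completion: P1=11  P2=21  P3=9  P4=34  P5=45  P6=57  P7=25
Turnaround (C−A): P1=11  P2=15  P3=1  P4=22  P5=32  P6=42  P7=6
Waiting = turnaround − burst: P1=1, P2=5, P3=0, P4=13, P5=21, P6=30, P7=2
Total waiting = 1 + 5 + 0 + 13 + 21 + 30 + 2 = 72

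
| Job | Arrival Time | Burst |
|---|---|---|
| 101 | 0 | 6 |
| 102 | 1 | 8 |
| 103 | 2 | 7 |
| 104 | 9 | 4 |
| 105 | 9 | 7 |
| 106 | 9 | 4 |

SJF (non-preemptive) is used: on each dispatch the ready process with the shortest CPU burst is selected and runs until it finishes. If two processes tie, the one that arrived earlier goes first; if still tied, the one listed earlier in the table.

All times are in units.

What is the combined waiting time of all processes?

55

Gantt: | 101 0-6 | 103 6-13 | 104 13-17 | 106 17-21 | 105 21-28 | 102 28-36 |
Completion: 101=6  102=36  103=13  104=17  105=28  106=21
Turnaround (C−A): 101=6  102=35  103=11  104=8  105=19  106=12
Waiting = turnaround − burst: 101=0, 102=27, 103=4, 104=4, 105=12, 106=8
Total waiting = 0 + 27 + 4 + 4 + 12 + 8 = 55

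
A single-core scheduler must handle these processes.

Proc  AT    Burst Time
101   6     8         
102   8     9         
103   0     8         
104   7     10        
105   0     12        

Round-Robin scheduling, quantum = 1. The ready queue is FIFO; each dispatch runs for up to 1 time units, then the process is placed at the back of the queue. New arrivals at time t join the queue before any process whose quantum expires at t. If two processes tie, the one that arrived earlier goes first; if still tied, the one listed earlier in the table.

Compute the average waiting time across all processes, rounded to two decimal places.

27.00

Gantt: | 103 0-1 | 105 1-2 | 103 2-3 | 105 3-4 | 103 4-5 | 105 5-6 | 103 6-7 | 101 7-8 | 105 8-9 | 104 9-10 | 103 10-11 | 102 11-12 | 101 12-13 | 105 13-14 | 104 14-15 | 103 15-16 | 102 16-17 | 101 17-18 | 105 18-19 | 104 19-20 | 103 20-21 | 102 21-22 | 101 22-23 | 105 23-24 | 104 24-25 | 103 25-26 | 102 26-27 | 101 27-28 | 105 28-29 | 104 29-30 | 102 30-31 | 101 31-32 | 105 32-33 | 104 33-34 | 102 34-35 | 101 35-36 | 105 36-37 | 104 37-38 | 102 38-39 | 101 39-40 | 105 40-41 | 104 41-42 | 102 42-43 | 105 43-44 | 104 44-45 | 102 45-46 | 104 46-47 |
Completion: 101=40  102=46  103=26  104=47  105=44
Turnaround (C−A): 101=34  102=38  103=26  104=40  105=44
Waiting times: 101=26, 102=29, 103=18, 104=30, 105=32
Average waiting = (26+29+18+30+32) / 5 = 135/5 = 27.00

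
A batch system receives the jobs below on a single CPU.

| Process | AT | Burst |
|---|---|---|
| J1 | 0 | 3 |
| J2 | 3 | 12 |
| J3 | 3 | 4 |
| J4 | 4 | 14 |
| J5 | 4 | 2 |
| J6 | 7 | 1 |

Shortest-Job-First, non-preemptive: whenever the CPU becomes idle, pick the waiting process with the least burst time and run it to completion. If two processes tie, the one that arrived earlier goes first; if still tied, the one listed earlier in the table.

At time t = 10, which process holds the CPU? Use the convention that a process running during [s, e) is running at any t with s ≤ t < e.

J2

Timeline: | J1 0-3 | J3 3-7 | J6 7-8 | J5 8-10 | J2 10-22 | J4 22-36 |
Completion: J1=3  J2=22  J3=7  J4=36  J5=10  J6=8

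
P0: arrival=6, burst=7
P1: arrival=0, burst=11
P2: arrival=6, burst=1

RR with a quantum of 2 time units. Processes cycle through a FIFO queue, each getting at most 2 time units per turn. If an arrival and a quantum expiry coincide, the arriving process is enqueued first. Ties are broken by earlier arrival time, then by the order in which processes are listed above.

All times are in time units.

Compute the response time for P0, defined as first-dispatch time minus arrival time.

Gantt: | P1 0-6 | P0 6-8 | P2 8-9 | P1 9-11 | P0 11-13 | P1 13-15 | P0 15-17 | P1 17-18 | P0 18-19 |
Completion: P0=19  P1=18  P2=9
Response(P0) = first start − arrival = 6 − 6 = 0

0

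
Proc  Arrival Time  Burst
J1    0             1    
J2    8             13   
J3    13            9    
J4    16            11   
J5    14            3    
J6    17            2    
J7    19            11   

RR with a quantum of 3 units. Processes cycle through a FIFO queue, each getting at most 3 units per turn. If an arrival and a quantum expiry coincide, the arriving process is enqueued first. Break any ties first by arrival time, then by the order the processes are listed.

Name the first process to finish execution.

J1

Gantt: | J1 0-1 | idle 1-8 | J2 8-14 | J3 14-17 | J5 17-20 | J2 20-23 | J4 23-26 | J6 26-28 | J3 28-31 | J7 31-34 | J2 34-37 | J4 37-40 | J3 40-43 | J7 43-46 | J2 46-47 | J4 47-50 | J7 50-53 | J4 53-55 | J7 55-57 |
Completion: J1=1  J2=47  J3=43  J4=55  J5=20  J6=28  J7=57
Finish order: J1 → J5 → J6 → J3 → J2 → J4 → J7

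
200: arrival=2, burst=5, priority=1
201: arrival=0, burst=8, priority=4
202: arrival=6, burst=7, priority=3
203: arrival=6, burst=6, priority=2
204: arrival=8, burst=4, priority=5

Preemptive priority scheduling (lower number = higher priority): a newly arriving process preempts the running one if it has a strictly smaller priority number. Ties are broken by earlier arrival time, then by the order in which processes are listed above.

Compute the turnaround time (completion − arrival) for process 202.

Gantt: | 201 0-2 | 200 2-7 | 203 7-13 | 202 13-20 | 201 20-26 | 204 26-30 |
Completion: 200=7  201=26  202=20  203=13  204=30
Turnaround (C−A): 200=5  201=26  202=14  203=7  204=22
Turnaround(202) = completion − arrival = 20 − 6 = 14

14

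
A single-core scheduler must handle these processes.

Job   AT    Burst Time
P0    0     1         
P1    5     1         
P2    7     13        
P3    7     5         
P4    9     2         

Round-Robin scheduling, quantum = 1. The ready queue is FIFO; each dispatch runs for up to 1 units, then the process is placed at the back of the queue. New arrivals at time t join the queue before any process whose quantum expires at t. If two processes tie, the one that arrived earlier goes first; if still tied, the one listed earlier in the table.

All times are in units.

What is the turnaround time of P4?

5

Schedule: | P0 0-1 | idle 1-5 | P1 5-6 | idle 6-7 | P2 7-8 | P3 8-9 | P2 9-10 | P4 10-11 | P3 11-12 | P2 12-13 | P4 13-14 | P3 14-15 | P2 15-16 | P3 16-17 | P2 17-18 | P3 18-19 | P2 19-27 |
Completion: P0=1  P1=6  P2=27  P3=19  P4=14
Turnaround(P4) = completion − arrival = 14 − 9 = 5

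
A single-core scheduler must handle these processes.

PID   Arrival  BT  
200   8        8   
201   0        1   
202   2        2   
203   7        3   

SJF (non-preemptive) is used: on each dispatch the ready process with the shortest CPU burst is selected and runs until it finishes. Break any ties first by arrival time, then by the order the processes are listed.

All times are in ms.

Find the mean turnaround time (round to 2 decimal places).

Gantt: | 201 0-1 | idle 1-2 | 202 2-4 | idle 4-7 | 203 7-10 | 200 10-18 |
Completion: 200=18  201=1  202=4  203=10
Turnaround times: 200=10, 201=1, 202=2, 203=3
Average turnaround = (10+1+2+3) / 4 = 16/4 = 4.00

4.00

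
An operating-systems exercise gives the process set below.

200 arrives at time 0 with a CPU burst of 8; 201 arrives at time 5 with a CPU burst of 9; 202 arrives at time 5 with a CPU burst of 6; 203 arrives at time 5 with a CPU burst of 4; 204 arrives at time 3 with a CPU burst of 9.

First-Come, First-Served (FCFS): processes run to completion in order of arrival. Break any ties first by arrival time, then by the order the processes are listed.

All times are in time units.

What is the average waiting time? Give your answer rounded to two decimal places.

13.00

Schedule: | 200 0-8 | 204 8-17 | 201 17-26 | 202 26-32 | 203 32-36 |
Completion: 200=8  201=26  202=32  203=36  204=17
Turnaround (C−A): 200=8  201=21  202=27  203=31  204=14
Waiting times: 200=0, 201=12, 202=21, 203=27, 204=5
Average waiting = (0+12+21+27+5) / 5 = 65/5 = 13.00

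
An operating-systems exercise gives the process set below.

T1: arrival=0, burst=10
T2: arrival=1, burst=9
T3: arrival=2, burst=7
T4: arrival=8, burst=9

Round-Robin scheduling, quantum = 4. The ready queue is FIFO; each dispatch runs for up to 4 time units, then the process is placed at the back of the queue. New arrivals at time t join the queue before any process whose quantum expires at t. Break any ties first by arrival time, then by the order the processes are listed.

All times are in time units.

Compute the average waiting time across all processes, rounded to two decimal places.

Schedule: | T1 0-4 | T2 4-8 | T3 8-12 | T1 12-16 | T4 16-20 | T2 20-24 | T3 24-27 | T1 27-29 | T4 29-33 | T2 33-34 | T4 34-35 |
Completion: T1=29  T2=34  T3=27  T4=35
Turnaround (C−A): T1=29  T2=33  T3=25  T4=27
Waiting times: T1=19, T2=24, T3=18, T4=18
Average waiting = (19+24+18+18) / 4 = 79/4 = 19.75

19.75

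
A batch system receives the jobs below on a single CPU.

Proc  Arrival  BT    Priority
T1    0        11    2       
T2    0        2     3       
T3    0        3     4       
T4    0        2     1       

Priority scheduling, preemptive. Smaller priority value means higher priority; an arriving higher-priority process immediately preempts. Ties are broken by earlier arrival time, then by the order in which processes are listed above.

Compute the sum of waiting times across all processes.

30

Schedule: | T4 0-2 | T1 2-13 | T2 13-15 | T3 15-18 |
Completion: T1=13  T2=15  T3=18  T4=2
Turnaround (C−A): T1=13  T2=15  T3=18  T4=2
Waiting = turnaround − burst: T1=2, T2=13, T3=15, T4=0
Total waiting = 2 + 13 + 15 + 0 = 30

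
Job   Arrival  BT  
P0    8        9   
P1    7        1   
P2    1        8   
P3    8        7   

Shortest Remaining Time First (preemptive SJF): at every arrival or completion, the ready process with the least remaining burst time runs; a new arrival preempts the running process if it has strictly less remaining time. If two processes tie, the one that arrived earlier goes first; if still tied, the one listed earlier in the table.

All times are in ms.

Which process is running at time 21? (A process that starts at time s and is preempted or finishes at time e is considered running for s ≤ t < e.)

Timeline: | idle 0-1 | P2 1-7 | P1 7-8 | P2 8-10 | P3 10-17 | P0 17-26 |
Completion: P0=26  P1=8  P2=10  P3=17

P0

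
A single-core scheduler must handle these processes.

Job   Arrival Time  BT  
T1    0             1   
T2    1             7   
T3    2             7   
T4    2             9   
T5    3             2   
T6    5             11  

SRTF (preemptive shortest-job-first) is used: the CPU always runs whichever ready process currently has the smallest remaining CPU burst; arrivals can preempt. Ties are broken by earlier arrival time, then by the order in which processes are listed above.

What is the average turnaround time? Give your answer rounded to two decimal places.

Timeline: | T1 0-1 | T2 1-3 | T5 3-5 | T2 5-10 | T3 10-17 | T4 17-26 | T6 26-37 |
Completion: T1=1  T2=10  T3=17  T4=26  T5=5  T6=37
Turnaround times: T1=1, T2=9, T3=15, T4=24, T5=2, T6=32
Average turnaround = (1+9+15+24+2+32) / 6 = 83/6 = 13.83

13.83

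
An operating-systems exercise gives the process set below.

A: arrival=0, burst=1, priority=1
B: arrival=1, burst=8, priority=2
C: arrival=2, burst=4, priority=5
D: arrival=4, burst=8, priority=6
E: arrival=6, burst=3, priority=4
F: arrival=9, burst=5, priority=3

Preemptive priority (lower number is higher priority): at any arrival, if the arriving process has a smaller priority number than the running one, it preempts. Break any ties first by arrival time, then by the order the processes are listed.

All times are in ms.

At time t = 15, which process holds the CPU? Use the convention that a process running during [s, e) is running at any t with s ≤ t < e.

E

Gantt: | A 0-1 | B 1-9 | F 9-14 | E 14-17 | C 17-21 | D 21-29 |
Completion: A=1  B=9  C=21  D=29  E=17  F=14
Turnaround (C−A): A=1  B=8  C=19  D=25  E=11  F=5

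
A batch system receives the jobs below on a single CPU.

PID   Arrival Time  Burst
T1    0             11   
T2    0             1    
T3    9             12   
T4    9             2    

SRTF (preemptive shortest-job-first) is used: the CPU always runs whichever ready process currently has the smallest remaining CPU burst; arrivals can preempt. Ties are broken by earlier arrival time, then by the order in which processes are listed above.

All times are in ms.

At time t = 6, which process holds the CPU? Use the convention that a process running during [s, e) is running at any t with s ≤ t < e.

Timeline: | T2 0-1 | T1 1-9 | T4 9-11 | T1 11-14 | T3 14-26 |
Completion: T1=14  T2=1  T3=26  T4=11
Turnaround (C−A): T1=14  T2=1  T3=17  T4=2

T1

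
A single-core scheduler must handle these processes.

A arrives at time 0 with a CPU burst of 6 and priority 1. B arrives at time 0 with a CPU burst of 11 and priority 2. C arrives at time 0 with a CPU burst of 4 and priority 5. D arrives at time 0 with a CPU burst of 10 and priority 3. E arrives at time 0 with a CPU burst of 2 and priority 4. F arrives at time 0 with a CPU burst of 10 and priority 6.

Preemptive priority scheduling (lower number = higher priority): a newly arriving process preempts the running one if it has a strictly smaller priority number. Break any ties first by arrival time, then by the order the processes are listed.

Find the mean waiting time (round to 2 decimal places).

18.67

Timeline: | A 0-6 | B 6-17 | D 17-27 | E 27-29 | C 29-33 | F 33-43 |
Completion: A=6  B=17  C=33  D=27  E=29  F=43
Waiting times: A=0, B=6, C=29, D=17, E=27, F=33
Average waiting = (0+6+29+17+27+33) / 6 = 112/6 = 18.67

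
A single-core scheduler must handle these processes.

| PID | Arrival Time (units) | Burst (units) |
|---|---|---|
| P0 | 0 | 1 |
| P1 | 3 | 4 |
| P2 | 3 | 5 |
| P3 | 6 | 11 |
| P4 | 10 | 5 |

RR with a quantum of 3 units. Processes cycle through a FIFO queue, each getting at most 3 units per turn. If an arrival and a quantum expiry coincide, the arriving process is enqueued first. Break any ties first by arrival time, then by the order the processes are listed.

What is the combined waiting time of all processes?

Gantt: | P0 0-1 | idle 1-3 | P1 3-6 | P2 6-9 | P3 9-12 | P1 12-13 | P2 13-15 | P4 15-18 | P3 18-21 | P4 21-23 | P3 23-28 |
Completion: P0=1  P1=13  P2=15  P3=28  P4=23
Turnaround (C−A): P0=1  P1=10  P2=12  P3=22  P4=13
Waiting = turnaround − burst: P0=0, P1=6, P2=7, P3=11, P4=8
Total waiting = 0 + 6 + 7 + 11 + 8 = 32

32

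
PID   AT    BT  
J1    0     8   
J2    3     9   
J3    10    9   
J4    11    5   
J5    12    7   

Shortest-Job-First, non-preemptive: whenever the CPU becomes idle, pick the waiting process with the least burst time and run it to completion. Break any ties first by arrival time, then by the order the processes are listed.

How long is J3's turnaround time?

Schedule: | J1 0-8 | J2 8-17 | J4 17-22 | J5 22-29 | J3 29-38 |
Completion: J1=8  J2=17  J3=38  J4=22  J5=29
Turnaround (C−A): J1=8  J2=14  J3=28  J4=11  J5=17
Turnaround(J3) = completion − arrival = 38 − 10 = 28

28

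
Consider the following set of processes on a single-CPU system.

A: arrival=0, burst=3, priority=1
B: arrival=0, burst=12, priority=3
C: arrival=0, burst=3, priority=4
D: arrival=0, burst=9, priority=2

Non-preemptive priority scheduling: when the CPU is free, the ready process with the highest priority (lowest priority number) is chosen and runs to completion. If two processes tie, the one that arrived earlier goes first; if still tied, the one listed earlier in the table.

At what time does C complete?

Schedule: | A 0-3 | D 3-12 | B 12-24 | C 24-27 |
Completion: A=3  B=24  C=27  D=12

27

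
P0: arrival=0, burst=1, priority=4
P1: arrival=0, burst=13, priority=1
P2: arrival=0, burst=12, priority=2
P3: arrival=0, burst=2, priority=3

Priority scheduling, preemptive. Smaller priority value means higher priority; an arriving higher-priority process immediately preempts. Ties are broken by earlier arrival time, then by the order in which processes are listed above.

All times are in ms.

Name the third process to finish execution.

Schedule: | P1 0-13 | P2 13-25 | P3 25-27 | P0 27-28 |
Completion: P0=28  P1=13  P2=25  P3=27
Turnaround (C−A): P0=28  P1=13  P2=25  P3=27
Finish order: P1 → P2 → P3 → P0

P3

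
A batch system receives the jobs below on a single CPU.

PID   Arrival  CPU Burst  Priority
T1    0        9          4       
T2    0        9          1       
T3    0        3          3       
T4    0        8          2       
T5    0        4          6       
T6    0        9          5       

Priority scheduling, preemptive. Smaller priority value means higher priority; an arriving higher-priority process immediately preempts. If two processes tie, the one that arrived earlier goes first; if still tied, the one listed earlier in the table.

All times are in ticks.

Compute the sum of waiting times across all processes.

113

Gantt: | T2 0-9 | T4 9-17 | T3 17-20 | T1 20-29 | T6 29-38 | T5 38-42 |
Completion: T1=29  T2=9  T3=20  T4=17  T5=42  T6=38
Turnaround (C−A): T1=29  T2=9  T3=20  T4=17  T5=42  T6=38
Waiting = turnaround − burst: T1=20, T2=0, T3=17, T4=9, T5=38, T6=29
Total waiting = 20 + 0 + 17 + 9 + 38 + 29 = 113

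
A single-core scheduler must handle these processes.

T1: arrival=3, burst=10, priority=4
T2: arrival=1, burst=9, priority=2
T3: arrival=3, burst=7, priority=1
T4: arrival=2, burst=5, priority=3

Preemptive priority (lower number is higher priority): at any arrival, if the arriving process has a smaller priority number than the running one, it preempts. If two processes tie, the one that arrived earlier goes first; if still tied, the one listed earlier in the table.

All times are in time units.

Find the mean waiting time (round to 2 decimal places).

Timeline: | idle 0-1 | T2 1-3 | T3 3-10 | T2 10-17 | T4 17-22 | T1 22-32 |
Completion: T1=32  T2=17  T3=10  T4=22
Turnaround (C−A): T1=29  T2=16  T3=7  T4=20
Waiting times: T1=19, T2=7, T3=0, T4=15
Average waiting = (19+7+0+15) / 4 = 41/4 = 10.25

10.25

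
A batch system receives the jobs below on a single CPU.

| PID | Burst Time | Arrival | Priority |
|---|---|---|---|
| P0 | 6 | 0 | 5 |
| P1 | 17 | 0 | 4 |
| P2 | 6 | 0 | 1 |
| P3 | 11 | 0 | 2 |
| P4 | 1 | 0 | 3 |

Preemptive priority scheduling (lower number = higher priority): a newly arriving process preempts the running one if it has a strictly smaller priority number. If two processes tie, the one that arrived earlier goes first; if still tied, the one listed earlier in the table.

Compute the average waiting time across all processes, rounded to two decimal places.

15.20

Gantt: | P2 0-6 | P3 6-17 | P4 17-18 | P1 18-35 | P0 35-41 |
Completion: P0=41  P1=35  P2=6  P3=17  P4=18
Waiting times: P0=35, P1=18, P2=0, P3=6, P4=17
Average waiting = (35+18+0+6+17) / 5 = 76/5 = 15.20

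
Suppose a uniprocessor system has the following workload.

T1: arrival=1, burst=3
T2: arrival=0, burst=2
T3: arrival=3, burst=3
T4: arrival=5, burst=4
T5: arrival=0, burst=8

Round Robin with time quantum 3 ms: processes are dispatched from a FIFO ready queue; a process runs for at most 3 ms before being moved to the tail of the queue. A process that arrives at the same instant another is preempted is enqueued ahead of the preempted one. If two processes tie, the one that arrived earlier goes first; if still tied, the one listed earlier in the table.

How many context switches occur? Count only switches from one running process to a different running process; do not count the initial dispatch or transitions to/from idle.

Gantt: | T2 0-2 | T5 2-5 | T1 5-8 | T3 8-11 | T4 11-14 | T5 14-17 | T4 17-18 | T5 18-20 |
Completion: T1=8  T2=2  T3=11  T4=18  T5=20

7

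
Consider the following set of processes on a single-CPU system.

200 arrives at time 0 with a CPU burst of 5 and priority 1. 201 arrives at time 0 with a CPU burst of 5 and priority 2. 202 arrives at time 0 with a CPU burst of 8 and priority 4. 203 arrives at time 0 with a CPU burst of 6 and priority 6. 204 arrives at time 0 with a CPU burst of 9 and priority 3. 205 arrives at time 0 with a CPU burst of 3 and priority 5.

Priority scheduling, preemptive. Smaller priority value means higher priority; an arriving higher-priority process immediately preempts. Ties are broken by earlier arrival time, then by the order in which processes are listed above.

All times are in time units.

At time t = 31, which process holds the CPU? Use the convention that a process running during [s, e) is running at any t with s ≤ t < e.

Schedule: | 200 0-5 | 201 5-10 | 204 10-19 | 202 19-27 | 205 27-30 | 203 30-36 |
Completion: 200=5  201=10  202=27  203=36  204=19  205=30
Turnaround (C−A): 200=5  201=10  202=27  203=36  204=19  205=30

203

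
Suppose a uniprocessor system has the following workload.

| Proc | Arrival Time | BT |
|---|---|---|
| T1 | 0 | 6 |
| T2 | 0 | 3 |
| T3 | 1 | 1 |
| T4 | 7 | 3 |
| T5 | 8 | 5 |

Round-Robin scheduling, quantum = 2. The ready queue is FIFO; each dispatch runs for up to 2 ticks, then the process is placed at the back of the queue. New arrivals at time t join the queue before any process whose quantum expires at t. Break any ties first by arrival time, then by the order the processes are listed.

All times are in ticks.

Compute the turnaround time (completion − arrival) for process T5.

Timeline: | T1 0-2 | T2 2-4 | T3 4-5 | T1 5-7 | T2 7-8 | T4 8-10 | T1 10-12 | T5 12-14 | T4 14-15 | T5 15-18 |
Completion: T1=12  T2=8  T3=5  T4=15  T5=18
Turnaround (C−A): T1=12  T2=8  T3=4  T4=8  T5=10
Turnaround(T5) = completion − arrival = 18 − 8 = 10

10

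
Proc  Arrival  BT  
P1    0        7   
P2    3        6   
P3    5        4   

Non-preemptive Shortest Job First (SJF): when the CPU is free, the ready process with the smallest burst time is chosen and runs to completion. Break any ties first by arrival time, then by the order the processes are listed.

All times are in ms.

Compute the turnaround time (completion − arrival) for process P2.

14

Gantt: | P1 0-7 | P3 7-11 | P2 11-17 |
Completion: P1=7  P2=17  P3=11
Turnaround(P2) = completion − arrival = 17 − 3 = 14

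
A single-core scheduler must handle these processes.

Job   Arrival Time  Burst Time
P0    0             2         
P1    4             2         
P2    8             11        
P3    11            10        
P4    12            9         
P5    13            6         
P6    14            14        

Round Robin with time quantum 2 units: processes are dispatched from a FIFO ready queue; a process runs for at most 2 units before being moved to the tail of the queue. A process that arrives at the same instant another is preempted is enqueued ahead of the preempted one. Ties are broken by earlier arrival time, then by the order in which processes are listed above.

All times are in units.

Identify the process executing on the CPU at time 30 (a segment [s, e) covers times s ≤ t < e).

Gantt: | P0 0-2 | idle 2-4 | P1 4-6 | idle 6-8 | P2 8-12 | P3 12-14 | P4 14-16 | P2 16-18 | P5 18-20 | P6 20-22 | P3 22-24 | P4 24-26 | P2 26-28 | P5 28-30 | P6 30-32 | P3 32-34 | P4 34-36 | P2 36-38 | P5 38-40 | P6 40-42 | P3 42-44 | P4 44-46 | P2 46-47 | P6 47-49 | P3 49-51 | P4 51-52 | P6 52-58 |
Completion: P0=2  P1=6  P2=47  P3=51  P4=52  P5=40  P6=58
Turnaround (C−A): P0=2  P1=2  P2=39  P3=40  P4=40  P5=27  P6=44

P6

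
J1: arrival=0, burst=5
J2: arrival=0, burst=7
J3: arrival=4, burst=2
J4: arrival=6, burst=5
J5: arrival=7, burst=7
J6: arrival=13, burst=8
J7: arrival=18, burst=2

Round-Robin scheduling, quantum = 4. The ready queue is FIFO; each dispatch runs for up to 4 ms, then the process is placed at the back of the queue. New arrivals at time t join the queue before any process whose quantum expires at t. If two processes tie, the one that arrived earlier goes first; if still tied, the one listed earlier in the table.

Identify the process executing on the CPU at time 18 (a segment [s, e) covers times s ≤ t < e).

Timeline: | J1 0-4 | J2 4-8 | J3 8-10 | J1 10-11 | J4 11-15 | J5 15-19 | J2 19-22 | J6 22-26 | J4 26-27 | J7 27-29 | J5 29-32 | J6 32-36 |
Completion: J1=11  J2=22  J3=10  J4=27  J5=32  J6=36  J7=29
Turnaround (C−A): J1=11  J2=22  J3=6  J4=21  J5=25  J6=23  J7=11

J5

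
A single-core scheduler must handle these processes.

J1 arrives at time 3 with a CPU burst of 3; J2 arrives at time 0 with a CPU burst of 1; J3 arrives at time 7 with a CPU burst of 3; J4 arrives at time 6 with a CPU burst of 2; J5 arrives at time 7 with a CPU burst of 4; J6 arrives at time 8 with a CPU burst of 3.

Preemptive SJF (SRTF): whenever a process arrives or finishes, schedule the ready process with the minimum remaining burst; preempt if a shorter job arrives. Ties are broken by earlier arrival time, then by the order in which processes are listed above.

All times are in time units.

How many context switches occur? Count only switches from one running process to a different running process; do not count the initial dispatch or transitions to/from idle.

4

Schedule: | J2 0-1 | idle 1-3 | J1 3-6 | J4 6-8 | J3 8-11 | J6 11-14 | J5 14-18 |
Completion: J1=6  J2=1  J3=11  J4=8  J5=18  J6=14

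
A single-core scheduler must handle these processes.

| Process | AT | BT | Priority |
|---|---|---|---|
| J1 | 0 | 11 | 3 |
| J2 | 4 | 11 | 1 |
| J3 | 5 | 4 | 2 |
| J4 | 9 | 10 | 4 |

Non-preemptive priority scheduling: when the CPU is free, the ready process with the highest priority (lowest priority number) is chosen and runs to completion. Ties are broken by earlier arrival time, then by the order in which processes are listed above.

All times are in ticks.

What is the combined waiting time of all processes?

Schedule: | J1 0-11 | J2 11-22 | J3 22-26 | J4 26-36 |
Completion: J1=11  J2=22  J3=26  J4=36
Turnaround (C−A): J1=11  J2=18  J3=21  J4=27
Waiting = turnaround − burst: J1=0, J2=7, J3=17, J4=17
Total waiting = 0 + 7 + 17 + 17 = 41

41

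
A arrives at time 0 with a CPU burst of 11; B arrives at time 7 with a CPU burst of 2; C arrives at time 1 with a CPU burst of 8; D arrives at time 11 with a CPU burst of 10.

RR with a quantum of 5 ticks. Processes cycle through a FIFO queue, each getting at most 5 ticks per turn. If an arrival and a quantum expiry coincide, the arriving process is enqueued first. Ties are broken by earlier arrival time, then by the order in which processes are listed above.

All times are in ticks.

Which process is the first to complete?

Gantt: | A 0-5 | C 5-10 | A 10-15 | B 15-17 | C 17-20 | D 20-25 | A 25-26 | D 26-31 |
Completion: A=26  B=17  C=20  D=31
Finish order: B → C → A → D

B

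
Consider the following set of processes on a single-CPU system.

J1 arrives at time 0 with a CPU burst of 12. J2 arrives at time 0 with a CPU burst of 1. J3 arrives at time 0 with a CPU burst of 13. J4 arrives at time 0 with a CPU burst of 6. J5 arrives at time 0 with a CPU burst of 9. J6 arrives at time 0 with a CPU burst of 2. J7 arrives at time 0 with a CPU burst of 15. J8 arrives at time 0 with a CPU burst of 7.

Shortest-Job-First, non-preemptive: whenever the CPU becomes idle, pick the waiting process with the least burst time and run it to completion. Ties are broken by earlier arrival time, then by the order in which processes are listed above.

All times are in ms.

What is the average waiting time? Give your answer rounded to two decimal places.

Schedule: | J2 0-1 | J6 1-3 | J4 3-9 | J8 9-16 | J5 16-25 | J1 25-37 | J3 37-50 | J7 50-65 |
Completion: J1=37  J2=1  J3=50  J4=9  J5=25  J6=3  J7=65  J8=16
Waiting times: J1=25, J2=0, J3=37, J4=3, J5=16, J6=1, J7=50, J8=9
Average waiting = (25+0+37+3+16+1+50+9) / 8 = 141/8 = 17.63

17.63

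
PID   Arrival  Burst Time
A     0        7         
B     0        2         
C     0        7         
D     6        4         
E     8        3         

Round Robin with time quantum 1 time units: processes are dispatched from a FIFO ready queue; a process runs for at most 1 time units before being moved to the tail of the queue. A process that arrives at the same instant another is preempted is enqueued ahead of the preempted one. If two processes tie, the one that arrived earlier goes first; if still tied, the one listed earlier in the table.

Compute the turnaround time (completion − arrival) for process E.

11

Timeline: | A 0-1 | B 1-2 | C 2-3 | A 3-4 | B 4-5 | C 5-6 | A 6-7 | D 7-8 | C 8-9 | A 9-10 | E 10-11 | D 11-12 | C 12-13 | A 13-14 | E 14-15 | D 15-16 | C 16-17 | A 17-18 | E 18-19 | D 19-20 | C 20-21 | A 21-22 | C 22-23 |
Completion: A=22  B=5  C=23  D=20  E=19
Turnaround (C−A): A=22  B=5  C=23  D=14  E=11
Turnaround(E) = completion − arrival = 19 − 8 = 11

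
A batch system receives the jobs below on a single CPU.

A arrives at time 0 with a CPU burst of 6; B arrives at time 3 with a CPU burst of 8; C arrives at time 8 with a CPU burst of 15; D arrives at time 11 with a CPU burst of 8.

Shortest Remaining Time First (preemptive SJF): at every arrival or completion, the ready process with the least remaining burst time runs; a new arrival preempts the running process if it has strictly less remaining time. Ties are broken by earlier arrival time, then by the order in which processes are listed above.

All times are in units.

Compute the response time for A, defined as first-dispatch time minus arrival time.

Schedule: | A 0-6 | B 6-14 | D 14-22 | C 22-37 |
Completion: A=6  B=14  C=37  D=22
Response(A) = first start − arrival = 0 − 0 = 0

0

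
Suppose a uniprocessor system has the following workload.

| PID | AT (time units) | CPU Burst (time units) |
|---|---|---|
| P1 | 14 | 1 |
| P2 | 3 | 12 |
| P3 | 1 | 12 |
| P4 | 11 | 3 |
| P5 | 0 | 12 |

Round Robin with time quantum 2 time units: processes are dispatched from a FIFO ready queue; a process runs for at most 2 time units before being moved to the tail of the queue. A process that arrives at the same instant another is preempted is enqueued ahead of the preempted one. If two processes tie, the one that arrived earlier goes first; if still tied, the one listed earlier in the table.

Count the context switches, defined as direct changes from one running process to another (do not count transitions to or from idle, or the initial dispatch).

20

Timeline: | P5 0-2 | P3 2-4 | P5 4-6 | P2 6-8 | P3 8-10 | P5 10-12 | P2 12-14 | P3 14-16 | P4 16-18 | P5 18-20 | P1 20-21 | P2 21-23 | P3 23-25 | P4 25-26 | P5 26-28 | P2 28-30 | P3 30-32 | P5 32-34 | P2 34-36 | P3 36-38 | P2 38-40 |
Completion: P1=21  P2=40  P3=38  P4=26  P5=34
Turnaround (C−A): P1=7  P2=37  P3=37  P4=15  P5=34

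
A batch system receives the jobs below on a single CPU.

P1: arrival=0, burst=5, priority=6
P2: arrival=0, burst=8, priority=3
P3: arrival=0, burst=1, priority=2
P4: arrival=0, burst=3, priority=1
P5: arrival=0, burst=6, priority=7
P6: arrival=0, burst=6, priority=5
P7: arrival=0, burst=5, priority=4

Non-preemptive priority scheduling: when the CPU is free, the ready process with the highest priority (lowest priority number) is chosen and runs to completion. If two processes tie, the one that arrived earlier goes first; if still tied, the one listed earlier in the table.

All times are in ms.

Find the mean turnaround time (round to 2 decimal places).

Gantt: | P4 0-3 | P3 3-4 | P2 4-12 | P7 12-17 | P6 17-23 | P1 23-28 | P5 28-34 |
Completion: P1=28  P2=12  P3=4  P4=3  P5=34  P6=23  P7=17
Turnaround times: P1=28, P2=12, P3=4, P4=3, P5=34, P6=23, P7=17
Average turnaround = (28+12+4+3+34+23+17) / 7 = 121/7 = 17.29

17.29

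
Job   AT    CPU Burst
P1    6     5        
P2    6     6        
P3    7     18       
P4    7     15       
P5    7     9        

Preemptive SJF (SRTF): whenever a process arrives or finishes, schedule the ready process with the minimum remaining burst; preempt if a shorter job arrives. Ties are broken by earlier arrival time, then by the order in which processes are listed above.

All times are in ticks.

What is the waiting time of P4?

19

Gantt: | idle 0-6 | P1 6-11 | P2 11-17 | P5 17-26 | P4 26-41 | P3 41-59 |
Completion: P1=11  P2=17  P3=59  P4=41  P5=26
Turnaround (C−A): P1=5  P2=11  P3=52  P4=34  P5=19
Waiting(P4) = turnaround − burst = 34 − 15 = 19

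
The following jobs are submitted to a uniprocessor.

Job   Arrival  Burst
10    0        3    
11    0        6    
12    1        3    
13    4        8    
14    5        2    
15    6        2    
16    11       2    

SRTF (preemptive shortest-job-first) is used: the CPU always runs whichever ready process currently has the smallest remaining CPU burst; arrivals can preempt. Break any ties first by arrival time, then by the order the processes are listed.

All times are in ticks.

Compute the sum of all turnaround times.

57

Gantt: | 10 0-3 | 12 3-6 | 14 6-8 | 15 8-10 | 11 10-11 | 16 11-13 | 11 13-18 | 13 18-26 |
Completion: 10=3  11=18  12=6  13=26  14=8  15=10  16=13
Turnaround = completion − arrival: 10=3, 11=18, 12=5, 13=22, 14=3, 15=4, 16=2
Total turnaround = 3 + 18 + 5 + 22 + 3 + 4 + 2 = 57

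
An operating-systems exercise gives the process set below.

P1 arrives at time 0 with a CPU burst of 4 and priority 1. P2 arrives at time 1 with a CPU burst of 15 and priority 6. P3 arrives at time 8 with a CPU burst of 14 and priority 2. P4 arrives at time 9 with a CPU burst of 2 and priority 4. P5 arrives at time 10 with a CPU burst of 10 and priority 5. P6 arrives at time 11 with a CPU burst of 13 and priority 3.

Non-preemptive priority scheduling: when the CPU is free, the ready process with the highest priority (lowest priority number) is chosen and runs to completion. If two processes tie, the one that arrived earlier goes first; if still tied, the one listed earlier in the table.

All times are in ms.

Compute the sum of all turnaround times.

169

Gantt: | P1 0-4 | P2 4-19 | P3 19-33 | P6 33-46 | P4 46-48 | P5 48-58 |
Completion: P1=4  P2=19  P3=33  P4=48  P5=58  P6=46
Turnaround = completion − arrival: P1=4, P2=18, P3=25, P4=39, P5=48, P6=35
Total turnaround = 4 + 18 + 25 + 39 + 48 + 35 = 169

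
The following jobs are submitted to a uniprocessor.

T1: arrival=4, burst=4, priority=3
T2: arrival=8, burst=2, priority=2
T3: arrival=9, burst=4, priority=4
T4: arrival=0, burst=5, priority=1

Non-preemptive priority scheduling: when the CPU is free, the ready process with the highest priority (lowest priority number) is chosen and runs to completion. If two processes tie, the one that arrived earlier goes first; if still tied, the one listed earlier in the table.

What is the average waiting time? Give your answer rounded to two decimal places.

1.00

Gantt: | T4 0-5 | T1 5-9 | T2 9-11 | T3 11-15 |
Completion: T1=9  T2=11  T3=15  T4=5
Waiting times: T1=1, T2=1, T3=2, T4=0
Average waiting = (1+1+2+0) / 4 = 4/4 = 1.00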